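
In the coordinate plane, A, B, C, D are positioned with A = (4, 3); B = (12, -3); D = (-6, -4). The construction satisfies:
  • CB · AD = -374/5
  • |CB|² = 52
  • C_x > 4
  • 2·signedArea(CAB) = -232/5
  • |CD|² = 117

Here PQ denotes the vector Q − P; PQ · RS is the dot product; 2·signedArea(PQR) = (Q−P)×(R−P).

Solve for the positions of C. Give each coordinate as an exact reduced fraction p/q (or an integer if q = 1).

1. C_x = 24/5  [2·signedArea(CAB) = -232/5 ∩ CB · AD = -374/5]
2. C_y = -17/5  [2·signedArea(CAB) = -232/5 ∩ CB · AD = -374/5]
   → C = (24/5, -17/5)

C = (24/5, -17/5)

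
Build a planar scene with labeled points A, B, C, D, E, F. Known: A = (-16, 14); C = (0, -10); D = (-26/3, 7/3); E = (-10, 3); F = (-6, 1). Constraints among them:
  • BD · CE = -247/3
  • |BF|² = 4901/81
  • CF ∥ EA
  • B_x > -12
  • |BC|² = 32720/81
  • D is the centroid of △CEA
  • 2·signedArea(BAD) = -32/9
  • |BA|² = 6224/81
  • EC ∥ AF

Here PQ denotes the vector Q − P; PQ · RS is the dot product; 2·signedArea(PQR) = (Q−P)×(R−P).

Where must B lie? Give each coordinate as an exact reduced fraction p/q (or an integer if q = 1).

1. B_x = -104/9  [2·signedArea(BAD) = -32/9 ∩ BD · CE = -247/3]
2. B_y = 58/9  [2·signedArea(BAD) = -32/9 ∩ BD · CE = -247/3]
   → B = (-104/9, 58/9)

B = (-104/9, 58/9)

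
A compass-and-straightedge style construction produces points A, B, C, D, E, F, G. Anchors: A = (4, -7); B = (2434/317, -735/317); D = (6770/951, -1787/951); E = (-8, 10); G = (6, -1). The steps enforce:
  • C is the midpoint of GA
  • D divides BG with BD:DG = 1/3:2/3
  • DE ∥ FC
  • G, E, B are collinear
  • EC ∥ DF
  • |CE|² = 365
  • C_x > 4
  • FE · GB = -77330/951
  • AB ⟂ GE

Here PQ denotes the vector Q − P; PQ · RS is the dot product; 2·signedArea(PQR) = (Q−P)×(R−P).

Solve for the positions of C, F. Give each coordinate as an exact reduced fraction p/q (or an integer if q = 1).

1. C_x = 5  [C is the midpoint of GA]
2. C_y = -4  [C is the midpoint of GA]
   → C = (5, -4)
3. F_x = 19133/951  [DE ∥ FC ∩ EC ∥ DF]
4. F_y = -15101/951  [DE ∥ FC ∩ EC ∥ DF]
   → F = (19133/951, -15101/951)

C = (5, -4)
F = (19133/951, -15101/951)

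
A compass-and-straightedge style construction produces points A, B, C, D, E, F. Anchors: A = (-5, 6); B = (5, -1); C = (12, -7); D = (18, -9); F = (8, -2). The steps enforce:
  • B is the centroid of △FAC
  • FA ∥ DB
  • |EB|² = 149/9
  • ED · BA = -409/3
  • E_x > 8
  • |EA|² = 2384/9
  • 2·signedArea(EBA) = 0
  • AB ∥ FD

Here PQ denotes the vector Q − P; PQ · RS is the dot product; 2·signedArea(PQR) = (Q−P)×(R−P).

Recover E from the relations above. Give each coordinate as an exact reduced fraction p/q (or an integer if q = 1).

E = (25/3, -10/3)

1. E_x = 25/3  [2·signedArea(EBA) = 0 ∩ ED · BA = -409/3]
2. E_y = -10/3  [2·signedArea(EBA) = 0 ∩ ED · BA = -409/3]
   → E = (25/3, -10/3)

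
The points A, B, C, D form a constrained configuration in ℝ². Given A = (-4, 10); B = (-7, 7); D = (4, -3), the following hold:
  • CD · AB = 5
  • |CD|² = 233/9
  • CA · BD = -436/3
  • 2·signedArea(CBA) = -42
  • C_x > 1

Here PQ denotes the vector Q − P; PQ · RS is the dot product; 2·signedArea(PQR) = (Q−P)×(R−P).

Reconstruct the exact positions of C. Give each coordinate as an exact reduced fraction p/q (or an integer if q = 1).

C = (4/3, 4/3)

1. C_x = 4/3  [CA · BD = -436/3 ∩ CD · AB = 5]
2. C_y = 4/3  [CA · BD = -436/3 ∩ CD · AB = 5]
   → C = (4/3, 4/3)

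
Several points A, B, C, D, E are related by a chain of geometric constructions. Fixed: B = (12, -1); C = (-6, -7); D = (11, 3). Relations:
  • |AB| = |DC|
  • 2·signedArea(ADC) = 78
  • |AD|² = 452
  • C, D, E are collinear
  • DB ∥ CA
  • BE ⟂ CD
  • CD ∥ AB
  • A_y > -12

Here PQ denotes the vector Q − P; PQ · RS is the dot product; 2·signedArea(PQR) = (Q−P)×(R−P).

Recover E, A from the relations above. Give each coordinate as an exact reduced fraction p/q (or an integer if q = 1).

A = (-5, -11)
E = (3888/389, 937/389)

1. E_x = 3888/389  [C, D, E are collinear ∩ BE ⟂ CD]
2. E_y = 937/389  [C, D, E are collinear ∩ BE ⟂ CD]
   → E = (3888/389, 937/389)
3. A_x = -5  [CD ∥ AB ∩ DB ∥ CA]
4. A_y = -11  [CD ∥ AB ∩ DB ∥ CA]
   → A = (-5, -11)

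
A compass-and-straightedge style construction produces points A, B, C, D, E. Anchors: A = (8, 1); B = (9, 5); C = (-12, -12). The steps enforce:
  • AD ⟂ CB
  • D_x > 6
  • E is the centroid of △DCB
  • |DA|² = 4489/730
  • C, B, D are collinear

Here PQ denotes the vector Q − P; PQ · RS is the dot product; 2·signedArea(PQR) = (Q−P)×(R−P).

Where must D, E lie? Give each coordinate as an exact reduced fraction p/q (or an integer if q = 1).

D = (4701/730, 2137/730)
E = (837/730, -991/730)

1. D_x = 4701/730  [C, B, D are collinear ∩ AD ⟂ CB]
2. D_y = 2137/730  [C, B, D are collinear ∩ AD ⟂ CB]
   → D = (4701/730, 2137/730)
3. E_x = 837/730  [E is the centroid of △DCB]
4. E_y = -991/730  [E is the centroid of △DCB]
   → E = (837/730, -991/730)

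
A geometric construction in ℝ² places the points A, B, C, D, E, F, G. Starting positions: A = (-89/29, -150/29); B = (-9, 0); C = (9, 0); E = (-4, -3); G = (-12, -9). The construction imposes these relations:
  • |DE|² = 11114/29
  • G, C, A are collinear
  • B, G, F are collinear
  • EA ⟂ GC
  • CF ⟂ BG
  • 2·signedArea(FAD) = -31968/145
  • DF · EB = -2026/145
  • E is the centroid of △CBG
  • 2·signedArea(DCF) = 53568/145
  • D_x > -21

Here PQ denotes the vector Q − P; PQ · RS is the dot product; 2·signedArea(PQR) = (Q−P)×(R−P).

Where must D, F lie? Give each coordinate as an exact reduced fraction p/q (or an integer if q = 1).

D = (-607/29, -372/29)
F = (-36/5, 27/5)

1. F_x = -36/5  [B, G, F are collinear ∩ CF ⟂ BG]
2. F_y = 27/5  [B, G, F are collinear ∩ CF ⟂ BG]
   → F = (-36/5, 27/5)
3. D_x = -607/29  [2·signedArea(DCF) = 53568/145 ∩ 2·signedArea(FAD) = -31968/145]
4. D_y = -372/29  [2·signedArea(DCF) = 53568/145 ∩ 2·signedArea(FAD) = -31968/145]
   → D = (-607/29, -372/29)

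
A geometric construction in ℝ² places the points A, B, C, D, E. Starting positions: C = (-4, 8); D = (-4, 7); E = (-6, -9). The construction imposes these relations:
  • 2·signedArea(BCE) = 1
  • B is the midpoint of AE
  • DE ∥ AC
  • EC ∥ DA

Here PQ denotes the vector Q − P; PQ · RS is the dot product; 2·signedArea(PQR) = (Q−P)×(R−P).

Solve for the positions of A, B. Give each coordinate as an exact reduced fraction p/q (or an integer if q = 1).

1. A_x = -2  [DE ∥ AC ∩ EC ∥ DA]
2. A_y = 24  [DE ∥ AC ∩ EC ∥ DA]
   → A = (-2, 24)
3. B_x = -4  [B is the midpoint of AE]
4. B_y = 15/2  [B is the midpoint of AE]
   → B = (-4, 15/2)

A = (-2, 24)
B = (-4, 15/2)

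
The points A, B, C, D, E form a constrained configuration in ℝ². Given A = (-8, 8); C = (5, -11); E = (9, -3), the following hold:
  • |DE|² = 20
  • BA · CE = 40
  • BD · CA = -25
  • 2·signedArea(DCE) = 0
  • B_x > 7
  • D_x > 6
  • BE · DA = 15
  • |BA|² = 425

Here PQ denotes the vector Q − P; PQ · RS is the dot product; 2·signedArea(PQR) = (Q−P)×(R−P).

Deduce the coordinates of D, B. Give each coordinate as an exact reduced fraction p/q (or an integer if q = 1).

1. B_x = 8  [line -4·x + -8·y + -8 = 0 ∩ |BA|² = 425]
2. B_y = -5  [line -4·x + -8·y + -8 = 0 ∩ |BA|² = 425]
   → B = (8, -5)
3. D_x = 7  [2·signedArea(DCE) = 0 ∩ BE · DA = 15]
4. D_y = -7  [2·signedArea(DCE) = 0 ∩ BE · DA = 15]
   → D = (7, -7)

B = (8, -5)
D = (7, -7)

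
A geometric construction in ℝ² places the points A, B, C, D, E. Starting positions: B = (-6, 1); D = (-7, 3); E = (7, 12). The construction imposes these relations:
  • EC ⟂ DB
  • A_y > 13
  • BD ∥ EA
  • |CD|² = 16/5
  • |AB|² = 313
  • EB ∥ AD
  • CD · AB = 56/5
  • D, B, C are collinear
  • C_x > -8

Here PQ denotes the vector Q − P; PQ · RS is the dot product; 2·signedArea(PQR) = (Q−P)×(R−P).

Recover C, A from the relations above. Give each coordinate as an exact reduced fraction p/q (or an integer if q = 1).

1. C_x = -39/5  [D, B, C are collinear ∩ EC ⟂ DB]
2. C_y = 23/5  [D, B, C are collinear ∩ EC ⟂ DB]
   → C = (-39/5, 23/5)
3. A_x = 6  [EB ∥ AD ∩ BD ∥ EA]
4. A_y = 14  [EB ∥ AD ∩ BD ∥ EA]
   → A = (6, 14)

A = (6, 14)
C = (-39/5, 23/5)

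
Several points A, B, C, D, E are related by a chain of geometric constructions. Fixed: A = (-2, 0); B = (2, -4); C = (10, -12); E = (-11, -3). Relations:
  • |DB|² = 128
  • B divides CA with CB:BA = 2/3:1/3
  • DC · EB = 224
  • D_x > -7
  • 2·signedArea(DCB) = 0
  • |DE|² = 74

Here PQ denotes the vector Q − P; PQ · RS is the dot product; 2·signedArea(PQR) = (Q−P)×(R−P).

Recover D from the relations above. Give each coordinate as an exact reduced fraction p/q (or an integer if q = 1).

1. D_x = -6  [2·signedArea(DCB) = 0 ∩ DC · EB = 224]
2. D_y = 4  [2·signedArea(DCB) = 0 ∩ DC · EB = 224]
   → D = (-6, 4)

D = (-6, 4)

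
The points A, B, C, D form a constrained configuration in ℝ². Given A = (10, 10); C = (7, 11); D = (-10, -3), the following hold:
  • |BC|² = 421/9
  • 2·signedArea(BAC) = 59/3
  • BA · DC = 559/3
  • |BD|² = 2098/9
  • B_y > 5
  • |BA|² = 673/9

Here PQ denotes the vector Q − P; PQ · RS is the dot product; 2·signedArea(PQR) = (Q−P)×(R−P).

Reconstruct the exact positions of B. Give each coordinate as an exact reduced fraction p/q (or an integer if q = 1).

1. B_x = 7/3  [BA · DC = 559/3 ∩ 2·signedArea(BAC) = 59/3]
2. B_y = 6  [BA · DC = 559/3 ∩ 2·signedArea(BAC) = 59/3]
   → B = (7/3, 6)

B = (7/3, 6)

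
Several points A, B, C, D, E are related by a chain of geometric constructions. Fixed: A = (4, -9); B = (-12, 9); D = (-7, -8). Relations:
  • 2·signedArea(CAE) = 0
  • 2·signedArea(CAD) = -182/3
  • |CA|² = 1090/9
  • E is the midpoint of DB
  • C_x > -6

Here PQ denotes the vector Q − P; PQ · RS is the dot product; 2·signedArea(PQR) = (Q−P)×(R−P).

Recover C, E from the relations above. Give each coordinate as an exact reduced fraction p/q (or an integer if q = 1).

1. E_x = -19/2  [E is the midpoint of DB]
2. E_y = 1/2  [E is the midpoint of DB]
   → E = (-19/2, 1/2)
3. C_x = -5  [2·signedArea(CAE) = 0 ∩ 2·signedArea(CAD) = -182/3]
4. C_y = -8/3  [2·signedArea(CAE) = 0 ∩ 2·signedArea(CAD) = -182/3]
   → C = (-5, -8/3)

C = (-5, -8/3)
E = (-19/2, 1/2)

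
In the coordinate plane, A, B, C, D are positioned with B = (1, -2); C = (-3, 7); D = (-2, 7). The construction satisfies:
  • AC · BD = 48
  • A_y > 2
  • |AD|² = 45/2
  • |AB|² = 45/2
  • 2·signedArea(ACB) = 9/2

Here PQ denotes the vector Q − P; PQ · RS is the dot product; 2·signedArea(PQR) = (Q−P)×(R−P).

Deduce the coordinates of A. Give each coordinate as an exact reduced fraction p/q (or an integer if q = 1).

1. A_x = -1/2  [AC · BD = 48 ∩ 2·signedArea(ACB) = 9/2]
2. A_y = 5/2  [AC · BD = 48 ∩ 2·signedArea(ACB) = 9/2]
   → A = (-1/2, 5/2)

A = (-1/2, 5/2)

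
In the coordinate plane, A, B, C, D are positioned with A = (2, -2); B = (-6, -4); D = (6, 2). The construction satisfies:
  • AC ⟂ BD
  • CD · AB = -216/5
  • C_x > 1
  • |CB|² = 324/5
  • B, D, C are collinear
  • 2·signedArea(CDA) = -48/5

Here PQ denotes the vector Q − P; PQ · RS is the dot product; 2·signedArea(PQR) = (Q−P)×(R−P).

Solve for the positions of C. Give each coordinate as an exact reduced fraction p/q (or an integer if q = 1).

1. C_x = 6/5  [B, D, C are collinear ∩ AC ⟂ BD]
2. C_y = -2/5  [B, D, C are collinear ∩ AC ⟂ BD]
   → C = (6/5, -2/5)

C = (6/5, -2/5)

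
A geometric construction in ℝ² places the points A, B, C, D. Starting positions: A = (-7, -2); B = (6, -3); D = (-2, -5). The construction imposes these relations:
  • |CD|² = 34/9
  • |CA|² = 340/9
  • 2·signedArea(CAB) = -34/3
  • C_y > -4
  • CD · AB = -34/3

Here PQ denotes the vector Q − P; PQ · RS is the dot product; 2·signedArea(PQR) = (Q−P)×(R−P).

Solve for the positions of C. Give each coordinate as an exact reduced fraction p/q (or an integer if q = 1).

C = (-1, -10/3)

1. C_x = -1  [2·signedArea(CAB) = -34/3 ∩ CD · AB = -34/3]
2. C_y = -10/3  [2·signedArea(CAB) = -34/3 ∩ CD · AB = -34/3]
   → C = (-1, -10/3)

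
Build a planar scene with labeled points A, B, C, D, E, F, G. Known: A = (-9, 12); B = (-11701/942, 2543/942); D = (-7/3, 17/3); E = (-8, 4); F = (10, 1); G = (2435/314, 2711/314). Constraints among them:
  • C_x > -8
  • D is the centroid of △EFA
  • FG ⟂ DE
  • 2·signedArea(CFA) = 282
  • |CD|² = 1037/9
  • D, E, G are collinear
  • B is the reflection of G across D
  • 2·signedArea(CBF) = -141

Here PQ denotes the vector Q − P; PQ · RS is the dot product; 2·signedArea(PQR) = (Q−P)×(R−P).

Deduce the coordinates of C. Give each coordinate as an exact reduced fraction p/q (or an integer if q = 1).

1. C_x = -7  [2·signedArea(CFA) = 282 ∩ 2·signedArea(CBF) = -141]
2. C_y = -4  [2·signedArea(CFA) = 282 ∩ 2·signedArea(CBF) = -141]
   → C = (-7, -4)

C = (-7, -4)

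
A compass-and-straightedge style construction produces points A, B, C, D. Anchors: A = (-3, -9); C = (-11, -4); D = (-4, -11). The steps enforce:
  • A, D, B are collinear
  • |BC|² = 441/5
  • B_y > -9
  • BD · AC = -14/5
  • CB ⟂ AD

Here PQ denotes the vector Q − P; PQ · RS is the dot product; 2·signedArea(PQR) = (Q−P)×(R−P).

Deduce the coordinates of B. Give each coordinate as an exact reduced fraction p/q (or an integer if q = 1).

B = (-13/5, -41/5)

1. B_x = -13/5  [A, D, B are collinear ∩ CB ⟂ AD]
2. B_y = -41/5  [A, D, B are collinear ∩ CB ⟂ AD]
   → B = (-13/5, -41/5)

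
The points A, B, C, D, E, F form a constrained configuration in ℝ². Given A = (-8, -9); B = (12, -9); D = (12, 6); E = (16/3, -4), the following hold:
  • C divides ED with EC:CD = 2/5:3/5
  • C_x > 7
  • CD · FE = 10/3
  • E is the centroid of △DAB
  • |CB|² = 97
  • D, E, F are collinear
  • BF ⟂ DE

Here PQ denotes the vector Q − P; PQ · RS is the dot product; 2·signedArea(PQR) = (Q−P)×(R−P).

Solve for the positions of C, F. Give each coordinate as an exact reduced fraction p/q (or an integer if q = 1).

C = (8, 0)
F = (66/13, -57/13)

1. C_x = 8  [C divides ED with EC:CD = 2/5:3/5]
2. C_y = 0  [C divides ED with EC:CD = 2/5:3/5]
   → C = (8, 0)
3. F_x = 66/13  [D, E, F are collinear ∩ BF ⟂ DE]
4. F_y = -57/13  [D, E, F are collinear ∩ BF ⟂ DE]
   → F = (66/13, -57/13)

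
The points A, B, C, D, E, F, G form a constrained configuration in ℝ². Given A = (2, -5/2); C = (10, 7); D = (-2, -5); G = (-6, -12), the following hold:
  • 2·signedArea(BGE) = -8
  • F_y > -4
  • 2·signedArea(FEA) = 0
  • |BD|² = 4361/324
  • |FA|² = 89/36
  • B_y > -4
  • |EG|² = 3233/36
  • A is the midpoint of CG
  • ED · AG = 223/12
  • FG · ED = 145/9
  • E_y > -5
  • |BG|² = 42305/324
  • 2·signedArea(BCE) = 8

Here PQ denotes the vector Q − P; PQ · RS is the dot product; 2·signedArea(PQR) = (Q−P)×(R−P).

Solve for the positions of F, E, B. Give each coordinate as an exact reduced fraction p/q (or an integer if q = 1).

1. E_x = -2/3  [line 8·x + 19/2·y + 539/12 = 0 ∩ |EG|² = 3233/36]
2. E_y = -25/6  [line 8·x + 19/2·y + 539/12 = 0 ∩ |EG|² = 3233/36]
   → E = (-2/3, -25/6)
3. B_x = 10/9  [2·signedArea(BGE) = -8 ∩ 2·signedArea(BCE) = 8]
4. B_y = -55/18  [2·signedArea(BGE) = -8 ∩ 2·signedArea(BCE) = 8]
   → B = (10/9, -55/18)
5. F_x = 2/3  [2·signedArea(FEA) = 0 ∩ FG · ED = 145/9]
6. F_y = -10/3  [2·signedArea(FEA) = 0 ∩ FG · ED = 145/9]
   → F = (2/3, -10/3)

B = (10/9, -55/18)
E = (-2/3, -25/6)
F = (2/3, -10/3)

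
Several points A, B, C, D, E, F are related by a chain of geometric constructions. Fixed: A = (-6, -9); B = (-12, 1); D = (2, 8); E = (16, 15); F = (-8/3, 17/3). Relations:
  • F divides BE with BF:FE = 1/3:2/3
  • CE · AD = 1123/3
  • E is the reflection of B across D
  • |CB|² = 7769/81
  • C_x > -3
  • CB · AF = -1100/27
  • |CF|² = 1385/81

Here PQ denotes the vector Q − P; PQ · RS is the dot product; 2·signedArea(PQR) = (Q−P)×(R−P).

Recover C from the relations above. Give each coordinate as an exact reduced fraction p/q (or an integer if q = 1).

C = (-20/9, 14/9)

1. C_x = -20/9  [CE · AD = 1123/3 ∩ CB · AF = -1100/27]
2. C_y = 14/9  [CE · AD = 1123/3 ∩ CB · AF = -1100/27]
   → C = (-20/9, 14/9)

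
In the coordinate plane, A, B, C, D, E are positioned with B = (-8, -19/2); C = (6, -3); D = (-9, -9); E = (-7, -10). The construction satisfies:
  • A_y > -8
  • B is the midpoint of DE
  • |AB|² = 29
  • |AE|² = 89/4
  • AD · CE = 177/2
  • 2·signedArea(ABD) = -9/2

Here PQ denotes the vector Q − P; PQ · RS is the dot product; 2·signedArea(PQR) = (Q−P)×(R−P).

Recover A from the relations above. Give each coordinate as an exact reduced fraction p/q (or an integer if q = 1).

1. A_x = -3  [AD · CE = 177/2 ∩ 2·signedArea(ABD) = -9/2]
2. A_y = -15/2  [AD · CE = 177/2 ∩ 2·signedArea(ABD) = -9/2]
   → A = (-3, -15/2)

A = (-3, -15/2)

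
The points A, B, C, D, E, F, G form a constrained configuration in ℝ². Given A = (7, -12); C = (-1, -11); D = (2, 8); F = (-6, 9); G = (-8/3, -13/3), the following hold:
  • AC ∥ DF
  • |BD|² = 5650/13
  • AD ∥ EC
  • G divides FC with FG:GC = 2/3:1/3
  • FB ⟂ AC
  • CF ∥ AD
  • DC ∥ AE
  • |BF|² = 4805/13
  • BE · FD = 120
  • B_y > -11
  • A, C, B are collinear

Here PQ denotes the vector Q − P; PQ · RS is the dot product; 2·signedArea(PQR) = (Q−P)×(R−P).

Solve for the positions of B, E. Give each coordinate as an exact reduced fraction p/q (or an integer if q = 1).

B = (-109/13, -131/13)
E = (4, -31)

1. B_x = -109/13  [A, C, B are collinear ∩ FB ⟂ AC]
2. B_y = -131/13  [A, C, B are collinear ∩ FB ⟂ AC]
   → B = (-109/13, -131/13)
3. E_x = 4  [AD ∥ EC ∩ DC ∥ AE]
4. E_y = -31  [AD ∥ EC ∩ DC ∥ AE]
   → E = (4, -31)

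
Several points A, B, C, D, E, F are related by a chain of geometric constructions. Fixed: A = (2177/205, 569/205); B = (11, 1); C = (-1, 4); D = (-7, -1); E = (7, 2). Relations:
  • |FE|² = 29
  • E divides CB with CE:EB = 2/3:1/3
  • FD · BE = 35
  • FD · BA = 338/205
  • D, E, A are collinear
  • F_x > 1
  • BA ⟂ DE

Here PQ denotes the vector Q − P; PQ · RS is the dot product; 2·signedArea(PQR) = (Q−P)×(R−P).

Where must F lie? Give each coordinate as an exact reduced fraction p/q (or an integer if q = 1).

1. F_x = 2  [FD · BA = 338/205 ∩ FD · BE = 35]
2. F_y = 0  [FD · BA = 338/205 ∩ FD · BE = 35]
   → F = (2, 0)

F = (2, 0)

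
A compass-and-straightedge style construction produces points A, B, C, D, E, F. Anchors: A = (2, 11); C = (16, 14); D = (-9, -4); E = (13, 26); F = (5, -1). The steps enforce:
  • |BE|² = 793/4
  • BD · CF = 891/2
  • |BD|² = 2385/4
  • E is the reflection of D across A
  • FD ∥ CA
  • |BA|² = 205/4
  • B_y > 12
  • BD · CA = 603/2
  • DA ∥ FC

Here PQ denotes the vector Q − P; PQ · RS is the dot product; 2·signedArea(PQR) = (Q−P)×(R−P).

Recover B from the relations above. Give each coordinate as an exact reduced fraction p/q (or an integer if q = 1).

B = (9, 25/2)

1. B_x = 9  [BD · CF = 891/2 ∩ BD · CA = 603/2]
2. B_y = 25/2  [BD · CF = 891/2 ∩ BD · CA = 603/2]
   → B = (9, 25/2)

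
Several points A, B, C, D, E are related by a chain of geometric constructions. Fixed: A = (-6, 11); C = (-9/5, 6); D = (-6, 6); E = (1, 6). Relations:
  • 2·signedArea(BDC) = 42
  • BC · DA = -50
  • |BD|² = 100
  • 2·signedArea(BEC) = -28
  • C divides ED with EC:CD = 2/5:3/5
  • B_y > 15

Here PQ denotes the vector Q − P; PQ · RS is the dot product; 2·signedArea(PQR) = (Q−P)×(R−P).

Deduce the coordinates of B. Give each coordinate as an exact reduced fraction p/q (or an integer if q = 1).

1. B_y = 16  [2·signedArea(BEC) = -28]
2. B_x = -6  [|BD|² = 100]
   → B = (-6, 16)

B = (-6, 16)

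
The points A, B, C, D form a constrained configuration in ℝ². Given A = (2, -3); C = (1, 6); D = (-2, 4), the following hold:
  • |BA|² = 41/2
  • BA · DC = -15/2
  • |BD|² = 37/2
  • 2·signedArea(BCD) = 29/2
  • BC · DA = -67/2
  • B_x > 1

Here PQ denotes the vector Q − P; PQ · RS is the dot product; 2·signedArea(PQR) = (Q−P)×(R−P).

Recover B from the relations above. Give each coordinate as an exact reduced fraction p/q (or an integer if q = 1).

B = (3/2, 3/2)

1. B_x = 3/2  [2·signedArea(BCD) = 29/2 ∩ BC · DA = -67/2]
2. B_y = 3/2  [2·signedArea(BCD) = 29/2 ∩ BC · DA = -67/2]
   → B = (3/2, 3/2)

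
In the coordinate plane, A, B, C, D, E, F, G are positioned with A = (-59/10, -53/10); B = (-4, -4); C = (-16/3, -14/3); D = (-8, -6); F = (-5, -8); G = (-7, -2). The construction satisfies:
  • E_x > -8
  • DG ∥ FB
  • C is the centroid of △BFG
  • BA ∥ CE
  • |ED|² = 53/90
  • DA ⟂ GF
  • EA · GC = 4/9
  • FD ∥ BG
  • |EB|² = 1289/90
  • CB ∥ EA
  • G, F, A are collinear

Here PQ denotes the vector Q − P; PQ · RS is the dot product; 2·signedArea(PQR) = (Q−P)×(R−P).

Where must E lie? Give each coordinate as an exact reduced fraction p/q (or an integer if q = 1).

E = (-217/30, -179/30)

1. E_x = -217/30  [CB ∥ EA ∩ BA ∥ CE]
2. E_y = -179/30  [CB ∥ EA ∩ BA ∥ CE]
   → E = (-217/30, -179/30)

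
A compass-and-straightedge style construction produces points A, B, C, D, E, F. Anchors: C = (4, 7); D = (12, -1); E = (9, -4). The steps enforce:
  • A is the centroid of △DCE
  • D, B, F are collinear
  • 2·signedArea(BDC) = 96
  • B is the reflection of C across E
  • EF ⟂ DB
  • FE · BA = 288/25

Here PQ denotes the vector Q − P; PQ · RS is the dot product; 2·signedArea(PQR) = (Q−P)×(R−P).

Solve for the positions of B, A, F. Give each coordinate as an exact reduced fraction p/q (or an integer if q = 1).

A = (25/3, 2/3)
B = (14, -15)
F = (309/25, -88/25)

1. B_x = 14  [B is the reflection of C across E]
2. B_y = -15  [B is the reflection of C across E]
   → B = (14, -15)
3. A_x = 25/3  [A is the centroid of △DCE]
4. A_y = 2/3  [A is the centroid of △DCE]
   → A = (25/3, 2/3)
5. F_x = 309/25  [D, B, F are collinear ∩ EF ⟂ DB]
6. F_y = -88/25  [D, B, F are collinear ∩ EF ⟂ DB]
   → F = (309/25, -88/25)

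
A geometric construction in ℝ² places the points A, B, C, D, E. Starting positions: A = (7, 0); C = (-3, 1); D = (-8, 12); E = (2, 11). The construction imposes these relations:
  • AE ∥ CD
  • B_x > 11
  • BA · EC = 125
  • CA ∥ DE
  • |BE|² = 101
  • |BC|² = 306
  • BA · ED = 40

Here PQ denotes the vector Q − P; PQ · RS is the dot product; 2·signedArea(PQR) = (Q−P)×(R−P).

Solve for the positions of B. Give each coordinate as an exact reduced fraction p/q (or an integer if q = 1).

B = (12, 10)

1. B_x = 12  [BA · EC = 125 ∩ BA · ED = 40]
2. B_y = 10  [BA · EC = 125 ∩ BA · ED = 40]
   → B = (12, 10)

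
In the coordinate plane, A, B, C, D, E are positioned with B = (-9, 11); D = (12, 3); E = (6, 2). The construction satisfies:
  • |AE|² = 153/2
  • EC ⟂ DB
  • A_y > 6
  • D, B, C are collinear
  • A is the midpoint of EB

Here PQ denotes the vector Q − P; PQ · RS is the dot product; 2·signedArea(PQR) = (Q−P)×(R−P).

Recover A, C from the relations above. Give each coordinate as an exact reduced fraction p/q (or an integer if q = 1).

A = (-3/2, 13/2)
C = (3582/505, 2459/505)

1. A_x = -3/2  [A is the midpoint of EB]
2. A_y = 13/2  [A is the midpoint of EB]
   → A = (-3/2, 13/2)
3. C_x = 3582/505  [D, B, C are collinear ∩ EC ⟂ DB]
4. C_y = 2459/505  [D, B, C are collinear ∩ EC ⟂ DB]
   → C = (3582/505, 2459/505)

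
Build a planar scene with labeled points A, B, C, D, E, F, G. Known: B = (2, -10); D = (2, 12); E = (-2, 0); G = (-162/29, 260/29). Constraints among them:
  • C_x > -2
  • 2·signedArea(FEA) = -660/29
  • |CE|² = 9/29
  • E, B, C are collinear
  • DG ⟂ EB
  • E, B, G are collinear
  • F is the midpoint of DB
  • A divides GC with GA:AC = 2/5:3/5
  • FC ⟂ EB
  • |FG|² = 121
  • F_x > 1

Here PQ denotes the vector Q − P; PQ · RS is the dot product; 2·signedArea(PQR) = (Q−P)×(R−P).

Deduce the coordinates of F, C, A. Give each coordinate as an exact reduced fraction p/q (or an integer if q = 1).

1. F_x = 2  [F is the midpoint of DB]
2. F_y = 1  [F is the midpoint of DB]
   → F = (2, 1)
3. C_x = -52/29  [E, B, C are collinear ∩ FC ⟂ EB]
4. C_y = -15/29  [E, B, C are collinear ∩ FC ⟂ EB]
   → C = (-52/29, -15/29)
5. A_x = -118/29  [A divides GC with GA:AC = 2/5:3/5]
6. A_y = 150/29  [A divides GC with GA:AC = 2/5:3/5]
   → A = (-118/29, 150/29)

A = (-118/29, 150/29)
C = (-52/29, -15/29)
F = (2, 1)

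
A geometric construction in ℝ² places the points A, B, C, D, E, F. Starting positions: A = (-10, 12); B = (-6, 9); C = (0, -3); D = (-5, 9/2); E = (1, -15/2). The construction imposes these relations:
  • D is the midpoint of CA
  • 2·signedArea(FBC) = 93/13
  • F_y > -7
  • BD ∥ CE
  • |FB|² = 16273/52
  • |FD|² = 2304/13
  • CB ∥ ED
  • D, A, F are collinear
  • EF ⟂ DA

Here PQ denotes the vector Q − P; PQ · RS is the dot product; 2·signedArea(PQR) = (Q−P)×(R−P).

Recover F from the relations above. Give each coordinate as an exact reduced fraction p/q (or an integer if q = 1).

1. F_x = 31/13  [D, A, F are collinear ∩ EF ⟂ DA]
2. F_y = -171/26  [D, A, F are collinear ∩ EF ⟂ DA]
   → F = (31/13, -171/26)

F = (31/13, -171/26)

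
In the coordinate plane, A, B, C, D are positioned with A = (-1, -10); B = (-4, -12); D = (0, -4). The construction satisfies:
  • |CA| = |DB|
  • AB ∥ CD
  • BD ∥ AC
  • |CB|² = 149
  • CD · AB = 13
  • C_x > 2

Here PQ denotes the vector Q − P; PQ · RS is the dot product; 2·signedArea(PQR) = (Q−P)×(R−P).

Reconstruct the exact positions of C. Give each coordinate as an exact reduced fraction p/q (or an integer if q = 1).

1. C_x = 3  [AB ∥ CD ∩ BD ∥ AC]
2. C_y = -2  [AB ∥ CD ∩ BD ∥ AC]
   → C = (3, -2)

C = (3, -2)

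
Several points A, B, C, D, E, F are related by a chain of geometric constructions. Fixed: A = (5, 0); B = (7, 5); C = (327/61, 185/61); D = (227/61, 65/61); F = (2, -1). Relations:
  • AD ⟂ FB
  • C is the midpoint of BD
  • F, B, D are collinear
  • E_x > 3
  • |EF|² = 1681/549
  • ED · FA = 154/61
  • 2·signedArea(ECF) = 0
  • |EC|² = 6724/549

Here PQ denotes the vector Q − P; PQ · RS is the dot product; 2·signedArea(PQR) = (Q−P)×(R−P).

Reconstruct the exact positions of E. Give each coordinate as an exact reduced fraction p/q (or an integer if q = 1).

1. E_x = 571/183  [2·signedArea(ECF) = 0 ∩ ED · FA = 154/61]
2. E_y = 21/61  [2·signedArea(ECF) = 0 ∩ ED · FA = 154/61]
   → E = (571/183, 21/61)

E = (571/183, 21/61)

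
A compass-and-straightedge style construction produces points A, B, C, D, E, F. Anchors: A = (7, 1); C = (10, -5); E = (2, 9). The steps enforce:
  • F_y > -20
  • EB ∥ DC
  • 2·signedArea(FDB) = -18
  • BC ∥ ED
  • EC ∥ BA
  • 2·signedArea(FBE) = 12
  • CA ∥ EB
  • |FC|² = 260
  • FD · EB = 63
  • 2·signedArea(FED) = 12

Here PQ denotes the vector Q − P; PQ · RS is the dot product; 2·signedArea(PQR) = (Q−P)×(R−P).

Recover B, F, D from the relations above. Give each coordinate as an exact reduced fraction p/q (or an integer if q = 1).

1. B_x = -1  [EC ∥ BA ∩ CA ∥ EB]
2. B_y = 15  [EC ∥ BA ∩ CA ∥ EB]
   → B = (-1, 15)
3. D_x = 13  [EB ∥ DC ∩ BC ∥ ED]
4. D_y = -11  [EB ∥ DC ∩ BC ∥ ED]
   → D = (13, -11)
5. F_x = 18  [2·signedArea(FDB) = -18 ∩ 2·signedArea(FED) = 12]
6. F_y = -19  [2·signedArea(FDB) = -18 ∩ 2·signedArea(FED) = 12]
   → F = (18, -19)

B = (-1, 15)
D = (13, -11)
F = (18, -19)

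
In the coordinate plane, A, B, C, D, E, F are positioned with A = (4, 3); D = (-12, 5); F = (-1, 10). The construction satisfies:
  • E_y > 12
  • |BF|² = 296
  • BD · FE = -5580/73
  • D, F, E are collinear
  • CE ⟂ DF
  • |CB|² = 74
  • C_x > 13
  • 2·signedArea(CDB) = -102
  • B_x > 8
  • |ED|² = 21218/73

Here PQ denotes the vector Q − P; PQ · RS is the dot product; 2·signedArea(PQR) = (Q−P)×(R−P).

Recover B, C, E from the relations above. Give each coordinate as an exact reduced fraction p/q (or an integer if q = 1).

B = (9, -4)
C = (14, -11)
E = (257/73, 880/73)

1. E_x = 257/73  [line -5·x + 11·y + -115 = 0 ∩ |ED|² = 21218/73]
2. E_y = 880/73  [line -5·x + 11·y + -115 = 0 ∩ |ED|² = 21218/73]
   → E = (257/73, 880/73)
3. B_x = 9  [line -330/73·x + -150/73·y + 2370/73 = 0 ∩ |BF|² = 296]
4. B_y = -4  [line -330/73·x + -150/73·y + 2370/73 = 0 ∩ |BF|² = 296]
   → B = (9, -4)
5. C_x = 14  [2·signedArea(CDB) = -102 ∩ CE ⟂ DF]
6. C_y = -11  [2·signedArea(CDB) = -102 ∩ CE ⟂ DF]
   → C = (14, -11)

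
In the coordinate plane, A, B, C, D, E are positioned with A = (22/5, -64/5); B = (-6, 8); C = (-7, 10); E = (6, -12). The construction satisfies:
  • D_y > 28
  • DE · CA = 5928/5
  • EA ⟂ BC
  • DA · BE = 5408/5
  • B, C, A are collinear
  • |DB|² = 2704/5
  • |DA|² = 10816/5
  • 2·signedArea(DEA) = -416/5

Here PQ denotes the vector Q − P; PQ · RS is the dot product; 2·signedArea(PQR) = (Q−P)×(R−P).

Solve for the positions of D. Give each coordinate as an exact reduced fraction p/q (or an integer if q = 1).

D = (-82/5, 144/5)

1. D_x = -82/5  [2·signedArea(DEA) = -416/5 ∩ DA · BE = 5408/5]
2. D_y = 144/5  [2·signedArea(DEA) = -416/5 ∩ DA · BE = 5408/5]
   → D = (-82/5, 144/5)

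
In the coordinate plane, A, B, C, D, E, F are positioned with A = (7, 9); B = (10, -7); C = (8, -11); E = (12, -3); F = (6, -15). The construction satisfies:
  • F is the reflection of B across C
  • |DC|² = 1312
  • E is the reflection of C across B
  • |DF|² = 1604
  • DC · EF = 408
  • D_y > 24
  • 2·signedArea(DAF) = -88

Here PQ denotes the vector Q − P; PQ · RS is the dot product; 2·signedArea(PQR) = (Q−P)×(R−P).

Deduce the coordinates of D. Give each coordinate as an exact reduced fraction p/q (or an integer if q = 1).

D = (4, 25)

1. D_x = 4  [DC · EF = 408 ∩ 2·signedArea(DAF) = -88]
2. D_y = 25  [DC · EF = 408 ∩ 2·signedArea(DAF) = -88]
   → D = (4, 25)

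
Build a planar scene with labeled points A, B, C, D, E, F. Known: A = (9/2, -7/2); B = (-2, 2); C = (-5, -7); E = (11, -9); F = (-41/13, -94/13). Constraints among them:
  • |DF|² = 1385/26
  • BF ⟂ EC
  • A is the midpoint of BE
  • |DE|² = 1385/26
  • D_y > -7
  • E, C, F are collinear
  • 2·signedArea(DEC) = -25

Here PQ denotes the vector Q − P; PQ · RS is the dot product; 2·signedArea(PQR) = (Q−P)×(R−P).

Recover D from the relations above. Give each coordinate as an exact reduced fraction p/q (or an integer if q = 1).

1. D_x = 107/26  [line -2·x + -16·y + -97 = 0 ∩ |DE|² = 1385/26]
2. D_y = -171/26  [line -2·x + -16·y + -97 = 0 ∩ |DE|² = 1385/26]
   → D = (107/26, -171/26)

D = (107/26, -171/26)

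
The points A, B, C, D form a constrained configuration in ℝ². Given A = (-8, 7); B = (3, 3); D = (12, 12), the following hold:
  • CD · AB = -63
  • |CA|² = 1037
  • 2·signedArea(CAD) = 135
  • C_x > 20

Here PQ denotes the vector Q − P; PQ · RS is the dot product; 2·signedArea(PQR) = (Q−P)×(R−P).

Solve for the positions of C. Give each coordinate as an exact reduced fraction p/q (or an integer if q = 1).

C = (21, 21)

1. C_x = 21  [CD · AB = -63 ∩ 2·signedArea(CAD) = 135]
2. C_y = 21  [CD · AB = -63 ∩ 2·signedArea(CAD) = 135]
   → C = (21, 21)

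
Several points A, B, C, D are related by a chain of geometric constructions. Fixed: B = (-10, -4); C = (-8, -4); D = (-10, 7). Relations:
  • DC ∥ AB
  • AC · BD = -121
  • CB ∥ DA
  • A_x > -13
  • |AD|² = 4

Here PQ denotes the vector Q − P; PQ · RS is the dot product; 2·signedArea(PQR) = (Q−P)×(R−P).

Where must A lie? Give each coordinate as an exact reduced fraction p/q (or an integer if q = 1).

A = (-12, 7)

1. A_x = -12  [DC ∥ AB ∩ CB ∥ DA]
2. A_y = 7  [DC ∥ AB ∩ CB ∥ DA]
   → A = (-12, 7)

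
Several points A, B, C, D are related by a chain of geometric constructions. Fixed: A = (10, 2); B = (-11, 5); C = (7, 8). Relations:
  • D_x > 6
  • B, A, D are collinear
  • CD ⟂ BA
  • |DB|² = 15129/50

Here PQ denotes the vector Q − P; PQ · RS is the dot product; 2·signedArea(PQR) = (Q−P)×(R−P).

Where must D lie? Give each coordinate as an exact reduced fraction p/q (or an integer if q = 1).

D = (311/50, 127/50)

1. D_x = 311/50  [B, A, D are collinear ∩ CD ⟂ BA]
2. D_y = 127/50  [B, A, D are collinear ∩ CD ⟂ BA]
   → D = (311/50, 127/50)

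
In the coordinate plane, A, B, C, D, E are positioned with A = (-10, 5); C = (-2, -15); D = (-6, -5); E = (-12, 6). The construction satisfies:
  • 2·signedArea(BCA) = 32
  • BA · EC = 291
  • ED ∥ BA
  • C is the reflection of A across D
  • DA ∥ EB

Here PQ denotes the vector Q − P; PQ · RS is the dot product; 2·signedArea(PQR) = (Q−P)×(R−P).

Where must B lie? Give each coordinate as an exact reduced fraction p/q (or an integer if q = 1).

1. B_x = -16  [ED ∥ BA ∩ DA ∥ EB]
2. B_y = 16  [ED ∥ BA ∩ DA ∥ EB]
   → B = (-16, 16)

B = (-16, 16)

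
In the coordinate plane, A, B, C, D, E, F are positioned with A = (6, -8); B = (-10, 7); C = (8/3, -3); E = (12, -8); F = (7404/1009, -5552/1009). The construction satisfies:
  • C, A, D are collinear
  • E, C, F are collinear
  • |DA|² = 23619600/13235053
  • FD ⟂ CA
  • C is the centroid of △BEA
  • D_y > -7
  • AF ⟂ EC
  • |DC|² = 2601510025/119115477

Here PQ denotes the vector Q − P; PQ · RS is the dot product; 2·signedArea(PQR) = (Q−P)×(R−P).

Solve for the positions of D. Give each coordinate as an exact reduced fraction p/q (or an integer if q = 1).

1. D_x = 68982/13117  [C, A, D are collinear ∩ FD ⟂ CA]
2. D_y = -90356/13117  [C, A, D are collinear ∩ FD ⟂ CA]
   → D = (68982/13117, -90356/13117)

D = (68982/13117, -90356/13117)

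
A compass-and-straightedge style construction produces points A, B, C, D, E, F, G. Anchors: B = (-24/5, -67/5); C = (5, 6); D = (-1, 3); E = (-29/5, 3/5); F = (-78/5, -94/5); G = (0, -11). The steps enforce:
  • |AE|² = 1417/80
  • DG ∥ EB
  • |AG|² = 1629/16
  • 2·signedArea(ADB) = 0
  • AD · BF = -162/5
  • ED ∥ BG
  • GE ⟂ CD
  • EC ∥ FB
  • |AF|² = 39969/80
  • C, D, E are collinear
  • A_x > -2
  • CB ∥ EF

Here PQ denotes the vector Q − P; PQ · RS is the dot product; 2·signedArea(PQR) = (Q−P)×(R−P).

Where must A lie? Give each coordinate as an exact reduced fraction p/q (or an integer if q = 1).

A = (-39/20, -11/10)

1. A_x = -39/20  [2·signedArea(ADB) = 0 ∩ AD · BF = -162/5]
2. A_y = -11/10  [2·signedArea(ADB) = 0 ∩ AD · BF = -162/5]
   → A = (-39/20, -11/10)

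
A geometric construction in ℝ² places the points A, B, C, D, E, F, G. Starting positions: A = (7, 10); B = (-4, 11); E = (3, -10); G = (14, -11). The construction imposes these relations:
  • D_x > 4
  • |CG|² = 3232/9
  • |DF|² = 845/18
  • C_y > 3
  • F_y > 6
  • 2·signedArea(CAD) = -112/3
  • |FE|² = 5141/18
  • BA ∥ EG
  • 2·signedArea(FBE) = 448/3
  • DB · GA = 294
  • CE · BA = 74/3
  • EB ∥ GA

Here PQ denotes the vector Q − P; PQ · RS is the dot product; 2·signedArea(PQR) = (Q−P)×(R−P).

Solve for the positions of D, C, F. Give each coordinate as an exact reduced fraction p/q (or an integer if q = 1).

C = (2, 11/3)
D = (5, 0)
F = (9/2, 41/6)

1. C_x = 2  [line -11·x + 1·y + 55/3 = 0 ∩ |CG|² = 3232/9]
2. C_y = 11/3  [line -11·x + 1·y + 55/3 = 0 ∩ |CG|² = 3232/9]
   → C = (2, 11/3)
3. F_x = 9/2  [line 21·x + 7·y + -427/3 = 0 ∩ |FE|² = 5141/18]
4. F_y = 41/6  [line 21·x + 7·y + -427/3 = 0 ∩ |FE|² = 5141/18]
   → F = (9/2, 41/6)
5. D_x = 5  [DB · GA = 294 ∩ 2·signedArea(CAD) = -112/3]
6. D_y = 0  [DB · GA = 294 ∩ 2·signedArea(CAD) = -112/3]
   → D = (5, 0)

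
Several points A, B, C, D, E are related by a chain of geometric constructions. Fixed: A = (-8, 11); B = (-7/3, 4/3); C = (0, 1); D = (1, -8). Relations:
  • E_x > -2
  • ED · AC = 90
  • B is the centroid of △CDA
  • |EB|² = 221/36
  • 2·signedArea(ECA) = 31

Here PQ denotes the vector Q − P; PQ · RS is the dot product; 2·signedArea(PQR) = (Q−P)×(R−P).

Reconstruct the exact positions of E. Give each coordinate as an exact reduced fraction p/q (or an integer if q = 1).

E = (-3/2, -1)

1. E_x = -3/2  [2·signedArea(ECA) = 31 ∩ ED · AC = 90]
2. E_y = -1  [2·signedArea(ECA) = 31 ∩ ED · AC = 90]
   → E = (-3/2, -1)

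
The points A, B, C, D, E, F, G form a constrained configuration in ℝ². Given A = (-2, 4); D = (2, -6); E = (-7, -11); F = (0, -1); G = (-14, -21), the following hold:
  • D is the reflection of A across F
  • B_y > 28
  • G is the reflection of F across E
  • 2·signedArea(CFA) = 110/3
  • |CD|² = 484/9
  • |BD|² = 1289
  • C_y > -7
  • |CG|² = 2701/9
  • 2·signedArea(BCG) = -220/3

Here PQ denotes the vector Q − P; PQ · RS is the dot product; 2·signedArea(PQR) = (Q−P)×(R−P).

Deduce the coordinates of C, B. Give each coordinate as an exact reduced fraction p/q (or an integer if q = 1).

1. C_x = -16/3  [line -5·x + -2·y + -116/3 = 0 ∩ |CG|² = 2701/9]
2. C_y = -6  [line -5·x + -2·y + -116/3 = 0 ∩ |CG|² = 2701/9]
   → C = (-16/3, -6)
3. B_x = 10  [line 15·x + -26/3·y + 304/3 = 0 ∩ |BD|² = 1289]
4. B_y = 29  [line 15·x + -26/3·y + 304/3 = 0 ∩ |BD|² = 1289]
   → B = (10, 29)

B = (10, 29)
C = (-16/3, -6)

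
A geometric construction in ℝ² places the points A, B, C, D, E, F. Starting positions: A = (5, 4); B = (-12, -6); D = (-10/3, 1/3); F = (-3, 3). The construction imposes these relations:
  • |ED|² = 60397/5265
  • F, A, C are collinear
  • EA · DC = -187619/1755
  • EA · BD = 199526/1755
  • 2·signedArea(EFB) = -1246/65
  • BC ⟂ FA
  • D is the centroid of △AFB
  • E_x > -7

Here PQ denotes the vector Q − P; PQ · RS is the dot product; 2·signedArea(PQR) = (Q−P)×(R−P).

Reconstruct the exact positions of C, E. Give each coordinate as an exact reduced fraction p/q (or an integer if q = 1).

C = (-843/65, 114/65)
E = (-3764/585, 992/585)

1. C_x = -843/65  [F, A, C are collinear ∩ BC ⟂ FA]
2. C_y = 114/65  [F, A, C are collinear ∩ BC ⟂ FA]
   → C = (-843/65, 114/65)
3. E_x = -3764/585  [EA · BD = 199526/1755 ∩ EA · DC = -187619/1755]
4. E_y = 992/585  [EA · BD = 199526/1755 ∩ EA · DC = -187619/1755]
   → E = (-3764/585, 992/585)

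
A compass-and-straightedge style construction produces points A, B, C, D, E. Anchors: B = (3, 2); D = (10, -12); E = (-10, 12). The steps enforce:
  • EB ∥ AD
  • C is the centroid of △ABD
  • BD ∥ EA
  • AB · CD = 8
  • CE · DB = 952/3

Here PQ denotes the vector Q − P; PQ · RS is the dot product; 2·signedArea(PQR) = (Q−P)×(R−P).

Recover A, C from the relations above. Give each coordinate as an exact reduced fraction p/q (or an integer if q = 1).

1. A_x = -3  [EB ∥ AD ∩ BD ∥ EA]
2. A_y = -2  [EB ∥ AD ∩ BD ∥ EA]
   → A = (-3, -2)
3. C_x = 10/3  [C is the centroid of △ABD]
4. C_y = -4  [C is the centroid of △ABD]
   → C = (10/3, -4)

A = (-3, -2)
C = (10/3, -4)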